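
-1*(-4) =4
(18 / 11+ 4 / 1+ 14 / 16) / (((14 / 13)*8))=7449 / 9856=0.76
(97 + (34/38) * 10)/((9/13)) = 8723/57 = 153.04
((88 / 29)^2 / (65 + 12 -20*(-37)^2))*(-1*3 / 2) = 3872 / 7653941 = 0.00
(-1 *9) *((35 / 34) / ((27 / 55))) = -1925 / 102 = -18.87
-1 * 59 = -59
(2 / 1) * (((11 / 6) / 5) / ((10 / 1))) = 0.07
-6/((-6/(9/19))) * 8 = 72/19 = 3.79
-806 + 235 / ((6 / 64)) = 5102 / 3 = 1700.67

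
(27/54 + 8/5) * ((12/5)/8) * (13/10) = 819/1000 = 0.82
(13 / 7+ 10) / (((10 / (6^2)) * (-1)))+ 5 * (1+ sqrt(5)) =-1319 / 35+ 5 * sqrt(5) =-26.51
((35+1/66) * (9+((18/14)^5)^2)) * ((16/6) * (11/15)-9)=-245378454507103/46608416085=-5264.68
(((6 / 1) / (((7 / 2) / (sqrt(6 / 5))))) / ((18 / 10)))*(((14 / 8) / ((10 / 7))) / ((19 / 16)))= 56*sqrt(30) / 285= 1.08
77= 77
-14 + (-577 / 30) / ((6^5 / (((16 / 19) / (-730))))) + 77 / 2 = 24.50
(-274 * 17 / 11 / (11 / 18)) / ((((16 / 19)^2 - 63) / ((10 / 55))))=60535368 / 29930197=2.02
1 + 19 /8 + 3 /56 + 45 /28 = 141 /28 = 5.04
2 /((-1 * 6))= -1 /3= -0.33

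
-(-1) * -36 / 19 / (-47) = 36 / 893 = 0.04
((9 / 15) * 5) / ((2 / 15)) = 45 / 2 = 22.50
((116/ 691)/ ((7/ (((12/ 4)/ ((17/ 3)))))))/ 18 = 58/ 82229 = 0.00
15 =15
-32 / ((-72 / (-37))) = -148 / 9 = -16.44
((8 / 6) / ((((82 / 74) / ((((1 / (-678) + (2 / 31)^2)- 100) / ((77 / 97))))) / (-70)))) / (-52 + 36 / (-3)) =-1169189409305 / 7052463792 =-165.78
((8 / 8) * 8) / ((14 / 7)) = 4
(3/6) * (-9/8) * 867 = -7803/16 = -487.69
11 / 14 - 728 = -10181 / 14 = -727.21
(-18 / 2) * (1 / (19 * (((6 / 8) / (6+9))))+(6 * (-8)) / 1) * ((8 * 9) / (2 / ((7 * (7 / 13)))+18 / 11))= 19471914 / 1387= 14038.87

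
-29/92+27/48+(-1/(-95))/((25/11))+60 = 52660173/874000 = 60.25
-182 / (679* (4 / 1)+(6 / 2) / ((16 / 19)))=-2912 / 43513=-0.07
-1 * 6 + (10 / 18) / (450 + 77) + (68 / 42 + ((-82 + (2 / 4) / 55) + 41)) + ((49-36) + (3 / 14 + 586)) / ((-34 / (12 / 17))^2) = -809445815047 / 17942816430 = -45.11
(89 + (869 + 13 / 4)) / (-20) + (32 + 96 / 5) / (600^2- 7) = -1384168989 / 28799440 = -48.06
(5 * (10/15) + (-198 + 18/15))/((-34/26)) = 37726/255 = 147.95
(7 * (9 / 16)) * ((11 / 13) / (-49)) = -0.07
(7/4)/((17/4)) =0.41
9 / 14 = 0.64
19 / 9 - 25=-206 / 9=-22.89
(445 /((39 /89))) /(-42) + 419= 646717 /1638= 394.82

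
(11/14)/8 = 11/112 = 0.10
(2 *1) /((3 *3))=2 /9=0.22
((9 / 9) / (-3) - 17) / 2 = -8.67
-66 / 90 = -11 / 15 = -0.73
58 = 58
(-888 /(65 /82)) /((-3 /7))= 169904 /65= 2613.91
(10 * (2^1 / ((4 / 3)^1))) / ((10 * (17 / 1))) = 3 / 34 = 0.09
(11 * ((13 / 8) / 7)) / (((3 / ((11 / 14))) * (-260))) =-121 / 47040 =-0.00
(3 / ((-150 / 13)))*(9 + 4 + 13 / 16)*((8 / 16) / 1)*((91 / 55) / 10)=-261443 / 880000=-0.30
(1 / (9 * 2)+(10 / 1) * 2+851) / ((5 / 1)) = 174.21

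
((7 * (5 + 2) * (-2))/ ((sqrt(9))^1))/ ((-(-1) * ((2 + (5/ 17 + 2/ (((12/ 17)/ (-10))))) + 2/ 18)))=4998/ 3967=1.26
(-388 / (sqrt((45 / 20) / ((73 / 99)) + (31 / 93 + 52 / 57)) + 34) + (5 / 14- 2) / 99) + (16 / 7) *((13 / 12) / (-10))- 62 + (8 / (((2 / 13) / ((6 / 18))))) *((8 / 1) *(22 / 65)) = -8372164763 / 312566562 + 776 *sqrt(297590559) / 19168945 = -26.09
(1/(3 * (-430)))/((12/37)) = -37/15480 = -0.00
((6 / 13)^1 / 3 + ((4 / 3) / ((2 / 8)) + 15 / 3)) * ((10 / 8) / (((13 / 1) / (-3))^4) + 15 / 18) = 117311425 / 13366548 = 8.78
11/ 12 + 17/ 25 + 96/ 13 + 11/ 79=9.12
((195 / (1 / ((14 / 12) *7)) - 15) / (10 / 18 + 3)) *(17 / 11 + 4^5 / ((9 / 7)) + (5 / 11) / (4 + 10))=3489616145 / 9856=354060.08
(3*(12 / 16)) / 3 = 3 / 4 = 0.75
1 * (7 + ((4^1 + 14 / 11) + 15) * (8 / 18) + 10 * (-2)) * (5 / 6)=-1975 / 594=-3.32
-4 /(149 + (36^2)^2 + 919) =-1 /420171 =-0.00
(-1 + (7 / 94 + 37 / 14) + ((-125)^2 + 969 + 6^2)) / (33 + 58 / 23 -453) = -125852205 / 3159058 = -39.84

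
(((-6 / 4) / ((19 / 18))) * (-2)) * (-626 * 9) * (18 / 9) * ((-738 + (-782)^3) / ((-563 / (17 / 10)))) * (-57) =7419962458746216 / 2815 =2635865882325.48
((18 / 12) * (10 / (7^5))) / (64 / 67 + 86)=335 / 32639194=0.00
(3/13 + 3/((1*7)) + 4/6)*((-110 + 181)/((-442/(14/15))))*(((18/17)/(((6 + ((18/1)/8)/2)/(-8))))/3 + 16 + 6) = -59782852/13919685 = -4.29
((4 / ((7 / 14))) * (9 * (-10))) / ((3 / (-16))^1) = 3840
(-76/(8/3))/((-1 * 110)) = 57/220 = 0.26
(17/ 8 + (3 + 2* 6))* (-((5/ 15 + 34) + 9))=-8905/ 12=-742.08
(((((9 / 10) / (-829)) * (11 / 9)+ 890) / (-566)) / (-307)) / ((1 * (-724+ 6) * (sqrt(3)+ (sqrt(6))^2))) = -7378089 / 5688483084020+ 2459363 * sqrt(3) / 11376966168040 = -0.00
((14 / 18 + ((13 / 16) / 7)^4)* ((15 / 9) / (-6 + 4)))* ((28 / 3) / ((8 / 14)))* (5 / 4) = -27543015025 / 2080899072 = -13.24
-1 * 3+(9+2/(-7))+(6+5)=117/7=16.71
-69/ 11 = -6.27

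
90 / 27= 10 / 3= 3.33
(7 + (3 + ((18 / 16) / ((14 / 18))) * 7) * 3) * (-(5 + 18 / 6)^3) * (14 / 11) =-332416 / 11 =-30219.64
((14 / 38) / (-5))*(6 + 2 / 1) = -56 / 95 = -0.59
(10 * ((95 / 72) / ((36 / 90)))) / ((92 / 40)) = 11875 / 828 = 14.34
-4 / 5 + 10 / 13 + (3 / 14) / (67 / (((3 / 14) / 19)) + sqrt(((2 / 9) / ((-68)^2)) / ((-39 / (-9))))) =-19070612039122 / 620522334009565 - 153 *sqrt(78) / 66825482124107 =-0.03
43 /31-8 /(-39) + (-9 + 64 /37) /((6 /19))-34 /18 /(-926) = -1331426300 /62134137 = -21.43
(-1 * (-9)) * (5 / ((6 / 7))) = 105 / 2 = 52.50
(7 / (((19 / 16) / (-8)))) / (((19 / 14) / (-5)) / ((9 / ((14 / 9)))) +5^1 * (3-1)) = -362880 / 76589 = -4.74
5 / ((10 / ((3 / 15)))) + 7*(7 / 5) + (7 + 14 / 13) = 2337 / 130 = 17.98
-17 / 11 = -1.55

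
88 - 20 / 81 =7108 / 81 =87.75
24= 24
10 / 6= 5 / 3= 1.67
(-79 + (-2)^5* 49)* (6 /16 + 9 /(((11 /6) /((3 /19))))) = -3167181 /1672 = -1894.25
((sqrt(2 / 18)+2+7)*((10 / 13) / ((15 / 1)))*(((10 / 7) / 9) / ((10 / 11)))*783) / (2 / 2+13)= 4.67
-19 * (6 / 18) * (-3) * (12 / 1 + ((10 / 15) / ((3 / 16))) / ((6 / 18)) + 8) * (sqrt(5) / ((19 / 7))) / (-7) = -92 * sqrt(5) / 3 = -68.57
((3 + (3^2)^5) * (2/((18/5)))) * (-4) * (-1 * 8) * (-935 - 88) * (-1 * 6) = 6443754240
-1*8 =-8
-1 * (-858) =858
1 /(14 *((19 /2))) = 1 /133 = 0.01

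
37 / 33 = 1.12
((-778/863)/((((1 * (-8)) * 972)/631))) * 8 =245459/419418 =0.59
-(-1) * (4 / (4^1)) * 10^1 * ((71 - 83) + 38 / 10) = -82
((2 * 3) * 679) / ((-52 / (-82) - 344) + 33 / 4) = -668136 / 54959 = -12.16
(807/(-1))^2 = 651249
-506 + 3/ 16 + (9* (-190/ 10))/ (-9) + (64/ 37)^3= -390341913/ 810448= -481.64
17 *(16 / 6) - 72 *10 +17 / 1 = -1973 / 3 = -657.67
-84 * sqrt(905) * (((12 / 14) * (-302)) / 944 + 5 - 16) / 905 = 31.48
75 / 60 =5 / 4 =1.25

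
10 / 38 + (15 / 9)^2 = 520 / 171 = 3.04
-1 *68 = -68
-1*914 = -914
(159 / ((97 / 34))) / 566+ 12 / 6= 57605 / 27451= 2.10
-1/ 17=-0.06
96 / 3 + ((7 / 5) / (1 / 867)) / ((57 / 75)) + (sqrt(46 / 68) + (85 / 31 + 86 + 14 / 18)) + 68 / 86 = sqrt(782) / 34 + 391928767 / 227943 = 1720.24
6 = 6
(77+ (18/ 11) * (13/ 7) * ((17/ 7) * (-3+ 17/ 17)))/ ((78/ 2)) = 33547/ 21021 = 1.60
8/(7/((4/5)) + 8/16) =32/37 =0.86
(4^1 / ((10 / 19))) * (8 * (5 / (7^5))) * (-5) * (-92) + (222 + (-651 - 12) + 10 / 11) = -79824447 / 184877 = -431.77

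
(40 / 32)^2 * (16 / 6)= 25 / 6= 4.17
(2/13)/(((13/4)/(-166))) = -1328/169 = -7.86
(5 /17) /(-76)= -5 /1292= -0.00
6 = 6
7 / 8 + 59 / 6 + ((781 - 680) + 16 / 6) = 915 / 8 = 114.38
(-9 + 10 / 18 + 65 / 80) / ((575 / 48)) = -1099 / 1725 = -0.64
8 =8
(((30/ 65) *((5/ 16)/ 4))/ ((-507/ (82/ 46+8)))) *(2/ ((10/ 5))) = -1125/ 1616992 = -0.00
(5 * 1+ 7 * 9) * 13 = 884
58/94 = 0.62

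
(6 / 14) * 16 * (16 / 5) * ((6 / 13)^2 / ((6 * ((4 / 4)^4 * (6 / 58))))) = 44544 / 5915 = 7.53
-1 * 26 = -26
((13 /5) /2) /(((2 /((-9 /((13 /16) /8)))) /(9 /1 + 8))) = -4896 /5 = -979.20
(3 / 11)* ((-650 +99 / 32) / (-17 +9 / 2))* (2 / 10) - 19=-355897 / 22000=-16.18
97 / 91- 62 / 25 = -3217 / 2275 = -1.41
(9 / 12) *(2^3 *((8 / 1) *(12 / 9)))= 64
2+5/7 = 19/7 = 2.71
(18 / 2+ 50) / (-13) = -59 / 13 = -4.54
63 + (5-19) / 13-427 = -4746 / 13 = -365.08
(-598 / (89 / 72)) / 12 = -3588 / 89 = -40.31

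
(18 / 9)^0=1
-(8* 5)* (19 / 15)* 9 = -456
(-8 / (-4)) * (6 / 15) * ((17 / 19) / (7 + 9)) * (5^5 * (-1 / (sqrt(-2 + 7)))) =-2125 * sqrt(5) / 76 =-62.52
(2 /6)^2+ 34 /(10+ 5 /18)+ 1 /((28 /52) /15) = 364526 /11655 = 31.28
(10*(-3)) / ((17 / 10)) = -300 / 17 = -17.65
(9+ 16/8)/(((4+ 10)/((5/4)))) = 55/56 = 0.98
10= 10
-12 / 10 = -6 / 5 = -1.20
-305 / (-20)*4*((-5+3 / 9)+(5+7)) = 1342 / 3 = 447.33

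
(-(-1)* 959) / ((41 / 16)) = 15344 / 41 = 374.24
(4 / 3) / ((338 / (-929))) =-1858 / 507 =-3.66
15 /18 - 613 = -3673 /6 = -612.17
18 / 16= 9 / 8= 1.12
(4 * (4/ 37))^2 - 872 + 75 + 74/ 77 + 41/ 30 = -2512472357/ 3162390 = -794.49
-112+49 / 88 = -9807 / 88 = -111.44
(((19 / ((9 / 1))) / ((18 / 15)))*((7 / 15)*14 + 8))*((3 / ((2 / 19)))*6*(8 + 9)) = 668933 / 9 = 74325.89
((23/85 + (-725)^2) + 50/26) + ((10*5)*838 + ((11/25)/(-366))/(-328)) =376421037614191/663265200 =567527.19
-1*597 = -597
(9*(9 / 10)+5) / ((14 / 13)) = 1703 / 140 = 12.16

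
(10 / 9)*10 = 100 / 9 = 11.11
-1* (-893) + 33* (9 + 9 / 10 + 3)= 13187 / 10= 1318.70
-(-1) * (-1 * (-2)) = 2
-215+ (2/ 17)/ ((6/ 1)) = -10964/ 51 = -214.98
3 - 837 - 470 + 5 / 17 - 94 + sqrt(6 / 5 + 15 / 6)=-23761 / 17 + sqrt(370) / 10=-1395.78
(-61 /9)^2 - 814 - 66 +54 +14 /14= -63104 /81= -779.06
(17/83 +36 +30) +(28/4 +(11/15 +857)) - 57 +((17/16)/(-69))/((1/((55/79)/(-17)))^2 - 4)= 873.94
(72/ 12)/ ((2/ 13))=39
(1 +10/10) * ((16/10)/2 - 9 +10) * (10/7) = 36/7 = 5.14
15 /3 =5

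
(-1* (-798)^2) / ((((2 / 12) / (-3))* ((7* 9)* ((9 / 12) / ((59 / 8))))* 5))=1789116 / 5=357823.20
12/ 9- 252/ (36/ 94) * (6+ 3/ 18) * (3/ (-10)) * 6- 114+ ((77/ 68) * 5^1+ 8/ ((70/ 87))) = 51456109/ 7140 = 7206.74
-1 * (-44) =44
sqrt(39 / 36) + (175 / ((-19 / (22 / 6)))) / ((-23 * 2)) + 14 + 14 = sqrt(39) / 6 + 75341 / 2622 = 29.78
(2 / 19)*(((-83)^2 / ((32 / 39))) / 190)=268671 / 57760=4.65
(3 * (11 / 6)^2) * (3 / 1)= 121 / 4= 30.25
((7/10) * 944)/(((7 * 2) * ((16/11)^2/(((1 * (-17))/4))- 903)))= -485452/9292475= -0.05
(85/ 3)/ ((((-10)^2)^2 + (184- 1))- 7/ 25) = 2125/ 763704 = 0.00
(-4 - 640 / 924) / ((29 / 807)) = -291596 / 2233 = -130.58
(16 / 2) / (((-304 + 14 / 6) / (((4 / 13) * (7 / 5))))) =-672 / 58825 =-0.01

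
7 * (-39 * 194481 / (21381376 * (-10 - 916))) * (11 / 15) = 194675481 / 98995770880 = 0.00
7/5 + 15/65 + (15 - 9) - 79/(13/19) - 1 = -7074/65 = -108.83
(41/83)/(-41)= -1/83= -0.01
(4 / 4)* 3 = 3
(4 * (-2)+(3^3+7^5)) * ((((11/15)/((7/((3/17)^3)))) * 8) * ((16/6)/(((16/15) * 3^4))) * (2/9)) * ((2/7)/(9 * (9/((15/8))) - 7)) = 14806880/3529445157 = 0.00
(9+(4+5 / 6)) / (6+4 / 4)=1.98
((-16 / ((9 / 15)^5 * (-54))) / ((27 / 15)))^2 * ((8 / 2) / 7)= 62500000000 / 24407490807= 2.56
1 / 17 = 0.06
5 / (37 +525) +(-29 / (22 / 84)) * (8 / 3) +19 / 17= -30912999 / 105094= -294.15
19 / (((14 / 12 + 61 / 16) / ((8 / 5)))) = 7296 / 1195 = 6.11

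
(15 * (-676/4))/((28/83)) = -210405/28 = -7514.46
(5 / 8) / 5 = 1 / 8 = 0.12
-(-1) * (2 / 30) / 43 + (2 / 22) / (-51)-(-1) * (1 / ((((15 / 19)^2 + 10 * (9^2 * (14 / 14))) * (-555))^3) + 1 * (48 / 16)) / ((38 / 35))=51668111200109258626686048877 / 18700506583935906367414940625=2.76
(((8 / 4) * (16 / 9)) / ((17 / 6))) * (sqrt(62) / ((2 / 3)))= 32 * sqrt(62) / 17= 14.82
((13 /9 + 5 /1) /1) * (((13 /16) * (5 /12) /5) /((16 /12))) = 377 /1152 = 0.33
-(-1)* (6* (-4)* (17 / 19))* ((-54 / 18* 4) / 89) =2.90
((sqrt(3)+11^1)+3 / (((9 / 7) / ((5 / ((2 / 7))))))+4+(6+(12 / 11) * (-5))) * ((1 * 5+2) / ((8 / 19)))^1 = 133 * sqrt(3) / 8+494893 / 528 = 966.09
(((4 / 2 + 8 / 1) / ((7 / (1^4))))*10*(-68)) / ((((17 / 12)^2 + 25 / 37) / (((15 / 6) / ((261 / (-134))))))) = 1348576000 / 2901479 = 464.79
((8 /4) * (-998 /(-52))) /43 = 499 /559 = 0.89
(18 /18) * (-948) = -948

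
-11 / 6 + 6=25 / 6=4.17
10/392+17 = 3337/196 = 17.03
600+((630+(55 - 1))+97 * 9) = 2157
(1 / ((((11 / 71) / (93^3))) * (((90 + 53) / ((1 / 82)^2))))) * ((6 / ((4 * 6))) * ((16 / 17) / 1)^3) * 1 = 1.13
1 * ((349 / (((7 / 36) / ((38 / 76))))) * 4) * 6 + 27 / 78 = 3920031 / 182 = 21538.63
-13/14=-0.93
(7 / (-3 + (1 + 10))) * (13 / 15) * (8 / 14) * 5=13 / 6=2.17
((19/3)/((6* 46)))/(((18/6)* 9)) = 0.00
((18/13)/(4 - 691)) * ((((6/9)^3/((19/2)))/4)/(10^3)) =-1/63633375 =-0.00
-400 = -400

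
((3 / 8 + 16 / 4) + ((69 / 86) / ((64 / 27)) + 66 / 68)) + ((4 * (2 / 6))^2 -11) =-2979521 / 842112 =-3.54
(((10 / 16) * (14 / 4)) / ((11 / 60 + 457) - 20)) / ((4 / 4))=525 / 104924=0.01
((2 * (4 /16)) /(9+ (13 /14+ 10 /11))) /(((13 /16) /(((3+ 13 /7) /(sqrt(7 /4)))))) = 11968 * sqrt(7) /151879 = 0.21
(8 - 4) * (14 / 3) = 56 / 3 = 18.67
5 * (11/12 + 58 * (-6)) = -20825/12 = -1735.42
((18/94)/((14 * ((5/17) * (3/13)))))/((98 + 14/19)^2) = 239343/11578747040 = 0.00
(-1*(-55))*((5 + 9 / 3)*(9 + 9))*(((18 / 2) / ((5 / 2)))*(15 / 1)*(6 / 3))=855360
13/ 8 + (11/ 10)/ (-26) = 823/ 520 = 1.58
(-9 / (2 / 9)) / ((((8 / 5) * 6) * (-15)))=9 / 32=0.28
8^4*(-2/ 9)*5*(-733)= 30023680/ 9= 3335964.44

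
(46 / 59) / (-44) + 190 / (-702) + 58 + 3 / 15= 131922103 / 2277990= 57.91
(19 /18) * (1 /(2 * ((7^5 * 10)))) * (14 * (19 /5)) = 361 /2160900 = 0.00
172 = 172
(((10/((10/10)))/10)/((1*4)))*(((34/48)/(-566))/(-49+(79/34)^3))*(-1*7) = -584647/9731964744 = -0.00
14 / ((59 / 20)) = 280 / 59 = 4.75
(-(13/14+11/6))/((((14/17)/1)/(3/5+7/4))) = -23171/2940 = -7.88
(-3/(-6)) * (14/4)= 7/4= 1.75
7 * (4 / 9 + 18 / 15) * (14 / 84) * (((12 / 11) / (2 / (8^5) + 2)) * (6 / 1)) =33947648 / 5406885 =6.28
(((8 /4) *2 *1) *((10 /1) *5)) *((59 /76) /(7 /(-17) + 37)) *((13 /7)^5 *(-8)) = -74481375800 /99312563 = -749.97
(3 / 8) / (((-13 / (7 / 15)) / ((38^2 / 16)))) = -2527 / 2080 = -1.21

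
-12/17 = -0.71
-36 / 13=-2.77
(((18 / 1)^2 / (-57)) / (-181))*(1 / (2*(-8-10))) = -0.00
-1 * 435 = -435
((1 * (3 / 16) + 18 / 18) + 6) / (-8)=-115 / 128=-0.90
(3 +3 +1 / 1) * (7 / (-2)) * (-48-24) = 1764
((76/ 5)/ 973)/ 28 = 19/ 34055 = 0.00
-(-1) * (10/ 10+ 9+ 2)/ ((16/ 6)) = 9/ 2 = 4.50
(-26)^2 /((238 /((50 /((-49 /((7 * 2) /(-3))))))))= 33800 /2499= 13.53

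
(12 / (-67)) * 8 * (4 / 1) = -384 / 67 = -5.73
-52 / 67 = -0.78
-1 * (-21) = 21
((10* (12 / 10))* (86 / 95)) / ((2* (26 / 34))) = 8772 / 1235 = 7.10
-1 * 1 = -1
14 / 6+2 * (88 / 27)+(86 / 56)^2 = 237299 / 21168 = 11.21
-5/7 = -0.71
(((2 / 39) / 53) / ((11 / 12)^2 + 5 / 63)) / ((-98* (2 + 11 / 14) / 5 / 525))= -28000 / 2767713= -0.01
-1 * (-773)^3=461889917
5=5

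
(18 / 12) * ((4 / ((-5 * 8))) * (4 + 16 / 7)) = -33 / 35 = -0.94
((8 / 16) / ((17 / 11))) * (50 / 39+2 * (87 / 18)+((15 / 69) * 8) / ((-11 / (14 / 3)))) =100751 / 30498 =3.30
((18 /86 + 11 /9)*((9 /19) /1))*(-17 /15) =-9418 /12255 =-0.77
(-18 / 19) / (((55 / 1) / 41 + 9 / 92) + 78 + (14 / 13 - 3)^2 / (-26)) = -0.01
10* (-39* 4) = -1560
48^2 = 2304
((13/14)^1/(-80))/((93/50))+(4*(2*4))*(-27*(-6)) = 53996479/10416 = 5183.99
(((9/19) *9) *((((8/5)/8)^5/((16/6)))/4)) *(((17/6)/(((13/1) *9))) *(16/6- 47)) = -357/2600000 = -0.00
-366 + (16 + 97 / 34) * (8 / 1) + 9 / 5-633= -71942 / 85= -846.38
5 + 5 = 10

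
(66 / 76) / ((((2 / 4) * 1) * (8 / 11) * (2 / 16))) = 363 / 19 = 19.11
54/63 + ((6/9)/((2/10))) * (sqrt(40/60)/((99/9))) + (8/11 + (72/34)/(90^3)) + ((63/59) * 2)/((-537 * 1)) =10 * sqrt(6)/99 + 442433667197/279943067250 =1.83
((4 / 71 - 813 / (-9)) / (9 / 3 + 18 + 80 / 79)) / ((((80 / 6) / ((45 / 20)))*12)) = 4562961 / 79020160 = 0.06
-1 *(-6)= 6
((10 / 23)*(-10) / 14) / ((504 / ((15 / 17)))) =-125 / 229908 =-0.00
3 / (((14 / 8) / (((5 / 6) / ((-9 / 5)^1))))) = -50 / 63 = -0.79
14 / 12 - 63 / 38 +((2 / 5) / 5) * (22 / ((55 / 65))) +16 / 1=25064 / 1425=17.59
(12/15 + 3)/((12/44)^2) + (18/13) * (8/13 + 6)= 458191/7605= 60.25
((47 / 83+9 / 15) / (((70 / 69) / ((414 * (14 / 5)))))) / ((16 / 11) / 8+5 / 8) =1216683072 / 736625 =1651.70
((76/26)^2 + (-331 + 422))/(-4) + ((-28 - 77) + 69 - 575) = -429859/676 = -635.89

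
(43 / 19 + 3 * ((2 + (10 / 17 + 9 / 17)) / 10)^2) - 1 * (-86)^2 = -7393.45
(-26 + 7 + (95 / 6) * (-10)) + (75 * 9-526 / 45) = 21869 / 45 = 485.98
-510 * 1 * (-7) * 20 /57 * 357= 8496600 /19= 447189.47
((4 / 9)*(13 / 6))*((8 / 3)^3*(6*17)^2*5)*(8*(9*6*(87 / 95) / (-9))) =-41756396.54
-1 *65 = -65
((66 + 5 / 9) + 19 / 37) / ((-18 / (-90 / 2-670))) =7984405 / 2997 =2664.13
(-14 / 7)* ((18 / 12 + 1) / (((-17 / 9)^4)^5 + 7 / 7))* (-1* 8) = 243153309181138576020 / 2032121782156515789665201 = 0.00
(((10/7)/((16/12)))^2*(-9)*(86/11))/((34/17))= -87075/2156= -40.39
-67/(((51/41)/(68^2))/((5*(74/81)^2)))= -20457897920/19683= -1039368.89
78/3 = 26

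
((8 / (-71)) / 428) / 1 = -2 / 7597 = -0.00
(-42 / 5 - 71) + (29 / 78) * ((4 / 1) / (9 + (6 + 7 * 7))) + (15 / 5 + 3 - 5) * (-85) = -1025711 / 6240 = -164.38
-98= -98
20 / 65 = 4 / 13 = 0.31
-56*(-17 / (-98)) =-68 / 7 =-9.71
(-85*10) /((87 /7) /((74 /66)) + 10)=-220150 /5461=-40.31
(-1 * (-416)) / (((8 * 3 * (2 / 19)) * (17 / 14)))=6916 / 51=135.61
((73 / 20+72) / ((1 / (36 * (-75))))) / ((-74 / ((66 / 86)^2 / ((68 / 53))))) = 693469755 / 547304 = 1267.07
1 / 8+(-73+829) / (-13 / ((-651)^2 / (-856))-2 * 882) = -453893653 / 1495147672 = -0.30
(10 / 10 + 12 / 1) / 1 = 13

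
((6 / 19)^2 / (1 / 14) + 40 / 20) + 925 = 928.40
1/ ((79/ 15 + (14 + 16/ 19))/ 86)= 24510/ 5731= 4.28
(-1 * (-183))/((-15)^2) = 61/75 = 0.81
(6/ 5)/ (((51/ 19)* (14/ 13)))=247/ 595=0.42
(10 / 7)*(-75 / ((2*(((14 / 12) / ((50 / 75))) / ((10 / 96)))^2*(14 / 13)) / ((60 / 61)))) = -203125 / 1171688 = -0.17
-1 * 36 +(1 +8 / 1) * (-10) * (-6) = 504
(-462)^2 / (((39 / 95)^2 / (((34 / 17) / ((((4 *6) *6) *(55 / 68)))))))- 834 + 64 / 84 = 222677524 / 10647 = 20914.58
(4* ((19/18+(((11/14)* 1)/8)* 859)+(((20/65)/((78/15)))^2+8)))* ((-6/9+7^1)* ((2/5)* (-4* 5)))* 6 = -204414282284/1799343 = -113604.96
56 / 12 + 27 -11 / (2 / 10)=-70 / 3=-23.33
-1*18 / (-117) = 2 / 13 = 0.15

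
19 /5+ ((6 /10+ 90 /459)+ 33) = 37.60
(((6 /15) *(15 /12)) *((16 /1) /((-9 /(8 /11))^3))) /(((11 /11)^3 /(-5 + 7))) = -8192 /970299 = -0.01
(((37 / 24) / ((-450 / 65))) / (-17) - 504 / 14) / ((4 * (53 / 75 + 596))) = -6607195 / 438221376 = -0.02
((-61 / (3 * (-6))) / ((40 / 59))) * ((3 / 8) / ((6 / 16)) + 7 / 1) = 3599 / 90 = 39.99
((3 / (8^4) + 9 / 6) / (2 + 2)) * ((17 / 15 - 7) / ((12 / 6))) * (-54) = 608553 / 10240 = 59.43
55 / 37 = 1.49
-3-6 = -9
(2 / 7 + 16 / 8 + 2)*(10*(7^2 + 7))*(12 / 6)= 4800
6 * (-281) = -1686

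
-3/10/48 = -1/160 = -0.01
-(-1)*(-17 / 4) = -17 / 4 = -4.25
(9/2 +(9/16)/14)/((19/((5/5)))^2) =1017/80864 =0.01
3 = 3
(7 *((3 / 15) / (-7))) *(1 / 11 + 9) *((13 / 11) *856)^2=-2476647680 / 1331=-1860742.06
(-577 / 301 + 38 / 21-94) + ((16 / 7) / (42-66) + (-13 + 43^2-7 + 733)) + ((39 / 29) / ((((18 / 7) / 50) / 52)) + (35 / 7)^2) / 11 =747129274 / 288057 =2593.69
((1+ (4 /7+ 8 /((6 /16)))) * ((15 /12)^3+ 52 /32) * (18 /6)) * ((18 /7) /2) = 991341 /3136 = 316.12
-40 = -40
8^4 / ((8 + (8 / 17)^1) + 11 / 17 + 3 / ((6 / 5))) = 139264 / 395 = 352.57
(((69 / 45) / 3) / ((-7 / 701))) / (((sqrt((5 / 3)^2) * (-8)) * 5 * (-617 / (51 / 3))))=-0.02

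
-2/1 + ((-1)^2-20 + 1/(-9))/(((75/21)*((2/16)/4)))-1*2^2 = -39878/225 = -177.24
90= 90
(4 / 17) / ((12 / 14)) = 14 / 51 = 0.27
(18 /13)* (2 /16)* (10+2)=27 /13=2.08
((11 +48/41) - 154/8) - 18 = -4113/164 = -25.08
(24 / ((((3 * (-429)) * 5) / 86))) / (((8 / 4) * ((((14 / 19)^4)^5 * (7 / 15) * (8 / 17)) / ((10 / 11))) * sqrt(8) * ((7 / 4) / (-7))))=137391352987330477196714721655 * sqrt(2) / 460635580243905474991751168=421.81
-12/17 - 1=-29/17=-1.71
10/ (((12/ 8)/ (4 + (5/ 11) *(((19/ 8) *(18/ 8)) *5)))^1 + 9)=11366/ 10335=1.10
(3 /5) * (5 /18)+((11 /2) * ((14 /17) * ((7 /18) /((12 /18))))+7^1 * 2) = 1143 /68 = 16.81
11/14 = 0.79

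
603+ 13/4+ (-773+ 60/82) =-27227/164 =-166.02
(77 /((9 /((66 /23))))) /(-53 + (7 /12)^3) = -975744 /2098543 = -0.46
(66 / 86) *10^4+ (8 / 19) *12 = 6274128 / 817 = 7679.47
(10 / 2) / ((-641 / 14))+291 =186461 / 641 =290.89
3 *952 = 2856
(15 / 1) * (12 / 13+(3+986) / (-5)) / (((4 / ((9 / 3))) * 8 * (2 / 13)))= -115173 / 64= -1799.58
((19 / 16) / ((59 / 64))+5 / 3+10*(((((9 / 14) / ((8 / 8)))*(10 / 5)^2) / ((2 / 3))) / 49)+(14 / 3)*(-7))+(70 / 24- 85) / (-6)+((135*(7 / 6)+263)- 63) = 498688697 / 1457064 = 342.26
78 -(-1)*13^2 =247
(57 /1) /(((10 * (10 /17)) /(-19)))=-18411 /100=-184.11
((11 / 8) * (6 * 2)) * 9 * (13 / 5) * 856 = 1652508 / 5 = 330501.60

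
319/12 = 26.58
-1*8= -8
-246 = -246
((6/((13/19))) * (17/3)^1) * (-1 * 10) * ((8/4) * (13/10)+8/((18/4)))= -254524/117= -2175.42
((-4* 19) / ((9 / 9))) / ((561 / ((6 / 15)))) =-152 / 2805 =-0.05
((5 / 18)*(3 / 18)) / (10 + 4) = 5 / 1512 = 0.00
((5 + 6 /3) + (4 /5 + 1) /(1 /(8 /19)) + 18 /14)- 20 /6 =11392 /1995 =5.71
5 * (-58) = -290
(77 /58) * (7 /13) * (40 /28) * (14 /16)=2695 /3016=0.89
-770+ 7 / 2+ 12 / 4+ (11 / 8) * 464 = -125.50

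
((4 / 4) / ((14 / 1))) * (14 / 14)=1 / 14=0.07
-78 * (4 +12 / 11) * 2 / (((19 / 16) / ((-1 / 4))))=34944 / 209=167.20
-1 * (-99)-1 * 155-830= -886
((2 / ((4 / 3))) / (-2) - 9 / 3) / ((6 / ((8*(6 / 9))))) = -10 / 3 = -3.33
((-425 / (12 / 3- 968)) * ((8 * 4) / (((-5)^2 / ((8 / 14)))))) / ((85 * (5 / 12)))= 384 / 42175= 0.01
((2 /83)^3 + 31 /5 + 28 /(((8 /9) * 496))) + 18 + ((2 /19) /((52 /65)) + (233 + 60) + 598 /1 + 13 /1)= 50026762083931 /53885206880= 928.40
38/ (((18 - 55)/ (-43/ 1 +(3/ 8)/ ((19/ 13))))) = 6497/ 148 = 43.90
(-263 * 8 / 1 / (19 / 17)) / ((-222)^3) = 4471 / 25984989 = 0.00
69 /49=1.41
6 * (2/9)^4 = 32/2187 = 0.01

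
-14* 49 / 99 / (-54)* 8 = 2744 / 2673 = 1.03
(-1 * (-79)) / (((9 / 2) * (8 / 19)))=1501 / 36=41.69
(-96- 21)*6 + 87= -615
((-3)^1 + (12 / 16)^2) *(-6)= 117 / 8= 14.62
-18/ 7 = -2.57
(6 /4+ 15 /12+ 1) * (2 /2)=15 /4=3.75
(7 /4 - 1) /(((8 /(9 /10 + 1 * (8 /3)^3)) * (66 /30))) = 5363 /6336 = 0.85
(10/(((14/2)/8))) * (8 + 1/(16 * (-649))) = 415355/4543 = 91.43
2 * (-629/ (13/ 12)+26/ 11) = -165380/ 143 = -1156.50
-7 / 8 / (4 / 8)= -7 / 4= -1.75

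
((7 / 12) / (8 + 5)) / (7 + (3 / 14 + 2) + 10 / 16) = 98 / 21489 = 0.00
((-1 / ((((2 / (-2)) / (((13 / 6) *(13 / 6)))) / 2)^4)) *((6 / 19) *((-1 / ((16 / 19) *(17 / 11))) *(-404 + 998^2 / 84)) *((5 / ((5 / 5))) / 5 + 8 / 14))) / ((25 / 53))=1258212039641340641 / 17489001600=71943045.60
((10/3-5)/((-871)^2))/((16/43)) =-215/36414768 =-0.00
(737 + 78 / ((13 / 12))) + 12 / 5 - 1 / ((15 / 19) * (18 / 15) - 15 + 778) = 11777452 / 14515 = 811.40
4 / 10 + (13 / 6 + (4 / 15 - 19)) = -97 / 6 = -16.17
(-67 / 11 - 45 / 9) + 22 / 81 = -9640 / 891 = -10.82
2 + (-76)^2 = 5778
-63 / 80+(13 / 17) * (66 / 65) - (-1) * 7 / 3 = 1895 / 816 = 2.32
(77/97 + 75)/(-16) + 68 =12273/194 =63.26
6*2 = 12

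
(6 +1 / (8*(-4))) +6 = 383 / 32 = 11.97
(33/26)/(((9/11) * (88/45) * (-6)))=-55/416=-0.13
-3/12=-1/4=-0.25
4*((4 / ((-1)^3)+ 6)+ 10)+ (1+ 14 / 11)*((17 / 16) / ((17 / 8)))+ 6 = 1213 / 22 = 55.14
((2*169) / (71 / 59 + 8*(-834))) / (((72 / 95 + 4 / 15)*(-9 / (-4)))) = -1894490 / 86193363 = -0.02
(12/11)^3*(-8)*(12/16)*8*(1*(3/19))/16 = -15552/25289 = -0.61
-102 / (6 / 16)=-272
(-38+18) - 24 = -44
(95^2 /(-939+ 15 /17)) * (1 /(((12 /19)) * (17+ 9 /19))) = -0.87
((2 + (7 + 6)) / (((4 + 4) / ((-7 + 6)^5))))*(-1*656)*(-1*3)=-3690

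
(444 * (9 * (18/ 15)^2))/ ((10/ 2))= 1150.85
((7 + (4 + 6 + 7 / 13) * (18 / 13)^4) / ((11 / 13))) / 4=16980763 / 1256684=13.51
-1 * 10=-10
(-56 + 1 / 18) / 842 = -1007 / 15156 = -0.07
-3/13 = -0.23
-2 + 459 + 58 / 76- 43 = 15761 / 38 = 414.76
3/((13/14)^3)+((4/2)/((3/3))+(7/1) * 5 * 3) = 243311/2197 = 110.75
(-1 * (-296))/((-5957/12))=-0.60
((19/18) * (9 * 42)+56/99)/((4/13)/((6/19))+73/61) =31368701/170445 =184.04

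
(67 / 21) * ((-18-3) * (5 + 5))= -670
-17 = -17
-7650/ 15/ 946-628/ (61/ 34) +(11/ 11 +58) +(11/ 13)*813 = 148666967/ 375089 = 396.35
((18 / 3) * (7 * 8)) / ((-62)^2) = 84 / 961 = 0.09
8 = 8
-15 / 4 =-3.75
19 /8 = 2.38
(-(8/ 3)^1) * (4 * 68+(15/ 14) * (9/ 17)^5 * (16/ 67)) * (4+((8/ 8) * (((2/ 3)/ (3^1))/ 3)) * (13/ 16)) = -158855749006312/ 53938947573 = -2945.10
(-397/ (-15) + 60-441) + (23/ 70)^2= -5210053/ 14700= -354.43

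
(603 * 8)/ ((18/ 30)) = 8040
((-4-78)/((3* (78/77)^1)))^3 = -19645.64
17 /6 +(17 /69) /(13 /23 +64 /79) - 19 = -14101 /882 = -15.99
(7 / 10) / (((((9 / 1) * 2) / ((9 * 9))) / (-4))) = -63 / 5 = -12.60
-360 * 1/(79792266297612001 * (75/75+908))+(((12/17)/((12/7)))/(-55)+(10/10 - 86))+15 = -527519199879321663732557/7535182667814989314435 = -70.01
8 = 8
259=259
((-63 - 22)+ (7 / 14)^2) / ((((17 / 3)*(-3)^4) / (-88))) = 2486 / 153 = 16.25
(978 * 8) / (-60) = -652 / 5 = -130.40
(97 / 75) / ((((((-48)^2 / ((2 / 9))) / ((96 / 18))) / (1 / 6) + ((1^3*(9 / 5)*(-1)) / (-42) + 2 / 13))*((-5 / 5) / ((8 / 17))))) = -1456 / 27903885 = -0.00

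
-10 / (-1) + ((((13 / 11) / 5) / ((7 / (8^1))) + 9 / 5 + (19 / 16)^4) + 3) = 17.06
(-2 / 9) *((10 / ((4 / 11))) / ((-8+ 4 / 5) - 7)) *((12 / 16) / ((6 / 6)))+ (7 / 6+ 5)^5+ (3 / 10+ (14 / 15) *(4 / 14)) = 24619560007 / 2760480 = 8918.58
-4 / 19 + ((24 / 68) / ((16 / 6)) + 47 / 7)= 60017 / 9044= 6.64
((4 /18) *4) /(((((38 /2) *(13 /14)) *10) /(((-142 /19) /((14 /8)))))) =-4544 /211185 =-0.02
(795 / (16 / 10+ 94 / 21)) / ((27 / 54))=83475 / 319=261.68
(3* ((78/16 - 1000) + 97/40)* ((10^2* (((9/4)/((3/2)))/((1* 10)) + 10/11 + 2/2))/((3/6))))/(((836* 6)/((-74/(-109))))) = -166386447/1002364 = -165.99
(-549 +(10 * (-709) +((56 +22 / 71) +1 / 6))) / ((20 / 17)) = -10982527 / 1704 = -6445.14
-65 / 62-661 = -41047 / 62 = -662.05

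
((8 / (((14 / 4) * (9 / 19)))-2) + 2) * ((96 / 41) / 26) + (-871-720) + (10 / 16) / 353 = -50276178011 / 31609032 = -1590.56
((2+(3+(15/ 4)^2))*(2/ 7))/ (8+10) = 305/ 1008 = 0.30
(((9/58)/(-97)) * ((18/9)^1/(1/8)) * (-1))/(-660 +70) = -0.00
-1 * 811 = -811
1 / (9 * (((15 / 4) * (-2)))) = -2 / 135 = -0.01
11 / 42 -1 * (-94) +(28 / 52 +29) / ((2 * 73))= 3765155 / 39858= 94.46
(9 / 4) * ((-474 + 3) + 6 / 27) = -4237 / 4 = -1059.25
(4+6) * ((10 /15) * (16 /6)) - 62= -398 /9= -44.22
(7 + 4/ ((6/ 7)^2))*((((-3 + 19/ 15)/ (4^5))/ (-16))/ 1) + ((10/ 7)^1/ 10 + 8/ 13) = 4777561/ 6289920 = 0.76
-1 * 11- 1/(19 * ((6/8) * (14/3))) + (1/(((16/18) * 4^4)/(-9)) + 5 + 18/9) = -1104405/272384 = -4.05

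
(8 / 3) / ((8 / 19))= 19 / 3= 6.33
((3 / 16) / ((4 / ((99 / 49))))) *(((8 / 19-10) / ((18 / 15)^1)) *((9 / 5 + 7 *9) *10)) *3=-1563705 / 1064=-1469.65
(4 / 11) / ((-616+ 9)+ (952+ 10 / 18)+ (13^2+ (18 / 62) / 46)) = 51336 / 72642757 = 0.00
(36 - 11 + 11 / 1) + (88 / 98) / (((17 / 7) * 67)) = 287072 / 7973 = 36.01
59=59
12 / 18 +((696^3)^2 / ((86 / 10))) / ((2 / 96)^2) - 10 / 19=74641914889646836285784 / 2451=30453657645714743486.65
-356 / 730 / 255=-178 / 93075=-0.00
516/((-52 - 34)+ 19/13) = -6708/1099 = -6.10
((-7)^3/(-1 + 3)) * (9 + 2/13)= -40817/26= -1569.88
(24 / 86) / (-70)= -6 / 1505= -0.00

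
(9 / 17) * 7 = 63 / 17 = 3.71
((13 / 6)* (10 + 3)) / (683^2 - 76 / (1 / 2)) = 169 / 2798022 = 0.00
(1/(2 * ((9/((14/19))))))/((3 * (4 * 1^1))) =7/2052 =0.00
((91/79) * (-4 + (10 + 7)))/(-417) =-1183/32943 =-0.04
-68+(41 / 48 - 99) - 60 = -10855 / 48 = -226.15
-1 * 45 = -45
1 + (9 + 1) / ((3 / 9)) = 31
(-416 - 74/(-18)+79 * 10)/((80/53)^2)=165.96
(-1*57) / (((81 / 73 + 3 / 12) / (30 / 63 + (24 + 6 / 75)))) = -71524816 / 69475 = -1029.50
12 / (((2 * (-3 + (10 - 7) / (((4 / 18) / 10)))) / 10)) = 5 / 11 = 0.45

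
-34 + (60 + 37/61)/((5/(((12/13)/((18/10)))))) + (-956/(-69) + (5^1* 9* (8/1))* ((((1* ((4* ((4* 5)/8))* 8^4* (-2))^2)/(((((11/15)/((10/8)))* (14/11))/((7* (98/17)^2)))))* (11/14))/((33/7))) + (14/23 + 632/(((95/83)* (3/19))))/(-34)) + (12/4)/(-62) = 204982734601131559257929/1634032010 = 125445972506457.54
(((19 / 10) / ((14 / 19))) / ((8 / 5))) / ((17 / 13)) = 4693 / 3808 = 1.23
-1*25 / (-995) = 5 / 199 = 0.03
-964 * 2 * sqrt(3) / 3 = -1928 * sqrt(3) / 3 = -1113.13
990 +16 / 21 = 20806 / 21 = 990.76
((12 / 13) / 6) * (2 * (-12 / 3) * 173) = -212.92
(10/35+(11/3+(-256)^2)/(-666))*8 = -5489348/6993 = -784.98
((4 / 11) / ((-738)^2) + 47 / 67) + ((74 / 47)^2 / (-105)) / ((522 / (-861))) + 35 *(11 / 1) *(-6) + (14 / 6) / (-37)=-2746440998017509017 / 1189284236044245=-2309.32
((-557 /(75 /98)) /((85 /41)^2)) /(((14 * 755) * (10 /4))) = -13108438 /2045578125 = -0.01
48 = 48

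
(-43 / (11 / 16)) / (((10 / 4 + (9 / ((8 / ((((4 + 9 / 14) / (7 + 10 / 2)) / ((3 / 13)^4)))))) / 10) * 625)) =-16644096 / 2968439375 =-0.01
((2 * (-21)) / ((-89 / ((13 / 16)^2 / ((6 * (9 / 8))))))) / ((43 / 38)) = 22477 / 551088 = 0.04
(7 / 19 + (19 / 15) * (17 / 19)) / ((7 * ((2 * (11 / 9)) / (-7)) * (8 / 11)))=-321 / 380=-0.84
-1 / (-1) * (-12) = -12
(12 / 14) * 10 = 60 / 7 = 8.57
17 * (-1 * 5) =-85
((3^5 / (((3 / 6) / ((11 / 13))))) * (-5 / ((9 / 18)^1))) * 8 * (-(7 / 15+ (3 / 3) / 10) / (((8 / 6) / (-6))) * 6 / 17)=-29608.62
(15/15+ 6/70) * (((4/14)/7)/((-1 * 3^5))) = -0.00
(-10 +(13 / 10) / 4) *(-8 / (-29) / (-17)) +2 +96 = 241957 / 2465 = 98.16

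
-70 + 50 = -20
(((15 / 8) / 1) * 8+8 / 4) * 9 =153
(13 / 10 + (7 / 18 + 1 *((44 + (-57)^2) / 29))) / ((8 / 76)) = 1094.79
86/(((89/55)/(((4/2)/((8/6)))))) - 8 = 6383/89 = 71.72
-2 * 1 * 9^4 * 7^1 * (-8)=734832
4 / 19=0.21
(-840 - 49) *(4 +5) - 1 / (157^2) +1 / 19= -3747091701 / 468331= -8000.95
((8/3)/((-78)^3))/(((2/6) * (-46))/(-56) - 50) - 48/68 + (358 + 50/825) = 16557677912032/46334011581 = 357.35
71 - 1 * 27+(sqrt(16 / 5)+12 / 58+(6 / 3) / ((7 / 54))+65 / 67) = 4 * sqrt(5) / 5+824297 / 13601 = 62.39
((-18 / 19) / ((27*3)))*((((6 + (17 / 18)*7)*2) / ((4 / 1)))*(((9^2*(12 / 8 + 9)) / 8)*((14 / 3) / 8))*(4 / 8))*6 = -13.72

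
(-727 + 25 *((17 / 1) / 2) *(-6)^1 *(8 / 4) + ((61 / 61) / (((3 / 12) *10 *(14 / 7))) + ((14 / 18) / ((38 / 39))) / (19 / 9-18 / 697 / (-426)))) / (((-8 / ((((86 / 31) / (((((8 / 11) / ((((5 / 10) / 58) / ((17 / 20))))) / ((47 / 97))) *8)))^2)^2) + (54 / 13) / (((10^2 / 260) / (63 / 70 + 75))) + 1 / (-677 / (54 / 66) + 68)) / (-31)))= -13769689449312261398156141545243375 / 35979730729354182941096422611530690655328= -0.00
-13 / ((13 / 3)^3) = -27 / 169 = -0.16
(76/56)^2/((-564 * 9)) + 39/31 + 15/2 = 270103073/30841776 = 8.76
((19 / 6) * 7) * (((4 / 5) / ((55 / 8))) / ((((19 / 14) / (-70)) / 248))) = -5444096 / 165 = -32994.52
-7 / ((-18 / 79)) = 553 / 18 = 30.72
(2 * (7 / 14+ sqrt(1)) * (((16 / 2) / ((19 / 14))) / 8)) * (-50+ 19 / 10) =-10101 / 95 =-106.33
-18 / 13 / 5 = -18 / 65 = -0.28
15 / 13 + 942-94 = 11039 / 13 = 849.15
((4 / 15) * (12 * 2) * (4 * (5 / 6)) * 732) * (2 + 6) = 124928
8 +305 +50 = 363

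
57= 57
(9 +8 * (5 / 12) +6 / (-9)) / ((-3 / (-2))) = 70 / 9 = 7.78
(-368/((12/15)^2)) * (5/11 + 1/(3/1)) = -14950/33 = -453.03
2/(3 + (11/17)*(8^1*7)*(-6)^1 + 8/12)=-102/10901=-0.01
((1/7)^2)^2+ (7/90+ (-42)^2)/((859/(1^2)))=381276877/185621310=2.05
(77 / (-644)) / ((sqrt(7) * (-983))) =11 * sqrt(7) / 633052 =0.00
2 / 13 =0.15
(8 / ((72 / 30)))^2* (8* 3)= 800 / 3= 266.67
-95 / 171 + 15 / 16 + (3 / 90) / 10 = 1387 / 3600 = 0.39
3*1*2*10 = 60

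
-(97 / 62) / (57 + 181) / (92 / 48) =-291 / 84847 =-0.00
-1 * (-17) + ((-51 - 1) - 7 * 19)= -168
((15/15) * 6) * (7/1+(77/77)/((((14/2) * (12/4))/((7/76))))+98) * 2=23941/19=1260.05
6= 6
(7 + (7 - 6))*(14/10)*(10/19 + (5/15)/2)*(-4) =-8848/285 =-31.05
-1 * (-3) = 3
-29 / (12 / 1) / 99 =-29 / 1188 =-0.02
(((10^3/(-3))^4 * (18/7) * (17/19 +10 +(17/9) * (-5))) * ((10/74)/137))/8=310000000000000/54608337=5676788.88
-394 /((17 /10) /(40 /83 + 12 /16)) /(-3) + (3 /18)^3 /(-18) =522111629 /5485968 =95.17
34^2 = 1156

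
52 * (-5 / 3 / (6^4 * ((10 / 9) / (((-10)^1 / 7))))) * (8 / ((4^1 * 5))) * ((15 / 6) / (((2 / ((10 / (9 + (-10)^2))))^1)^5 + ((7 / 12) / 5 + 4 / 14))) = 203125 / 11631998049669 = 0.00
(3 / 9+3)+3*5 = 55 / 3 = 18.33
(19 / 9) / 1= 19 / 9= 2.11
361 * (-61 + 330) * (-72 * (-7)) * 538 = 26331299568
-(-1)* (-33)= -33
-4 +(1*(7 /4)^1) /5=-73 /20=-3.65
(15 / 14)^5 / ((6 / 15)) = 3.53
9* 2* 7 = 126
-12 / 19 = -0.63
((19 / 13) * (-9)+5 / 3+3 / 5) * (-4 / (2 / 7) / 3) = 29722 / 585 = 50.81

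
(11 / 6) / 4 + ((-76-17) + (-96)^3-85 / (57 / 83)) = -884952.31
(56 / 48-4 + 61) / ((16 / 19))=6631 / 96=69.07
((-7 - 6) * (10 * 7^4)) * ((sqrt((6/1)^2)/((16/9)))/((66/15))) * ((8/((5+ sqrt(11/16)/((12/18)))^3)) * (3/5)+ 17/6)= -37418605771057875/54108072016+ 95123799912960 * sqrt(11)/37199299511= -683072.04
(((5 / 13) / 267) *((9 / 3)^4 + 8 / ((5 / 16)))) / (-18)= -41 / 4806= -0.01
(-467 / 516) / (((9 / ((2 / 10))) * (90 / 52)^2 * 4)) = -78923 / 47020500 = -0.00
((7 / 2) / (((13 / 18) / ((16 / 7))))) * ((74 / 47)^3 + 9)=192906864 / 1349699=142.93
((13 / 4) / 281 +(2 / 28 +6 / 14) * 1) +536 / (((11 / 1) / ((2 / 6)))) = 621439 / 37092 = 16.75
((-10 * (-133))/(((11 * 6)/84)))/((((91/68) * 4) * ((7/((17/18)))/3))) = 54910/429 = 128.00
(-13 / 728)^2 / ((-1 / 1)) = -1 / 3136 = -0.00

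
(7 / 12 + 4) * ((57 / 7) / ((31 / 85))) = 88825 / 868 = 102.33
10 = 10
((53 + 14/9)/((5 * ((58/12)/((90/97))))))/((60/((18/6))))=1473/14065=0.10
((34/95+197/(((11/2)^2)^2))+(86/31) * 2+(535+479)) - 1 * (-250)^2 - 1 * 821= -2686273389521/43117745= -62300.88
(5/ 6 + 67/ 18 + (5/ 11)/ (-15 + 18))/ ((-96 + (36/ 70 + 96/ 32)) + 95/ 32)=-0.05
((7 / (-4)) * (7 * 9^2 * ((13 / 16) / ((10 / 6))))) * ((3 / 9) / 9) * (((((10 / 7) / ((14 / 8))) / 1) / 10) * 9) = -1053 / 80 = -13.16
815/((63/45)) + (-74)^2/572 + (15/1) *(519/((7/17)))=19517643/1001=19498.14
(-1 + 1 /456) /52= -0.02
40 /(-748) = -0.05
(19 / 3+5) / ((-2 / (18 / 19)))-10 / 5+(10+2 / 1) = 88 / 19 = 4.63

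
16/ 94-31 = -1449/ 47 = -30.83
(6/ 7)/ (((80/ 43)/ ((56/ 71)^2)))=7224/ 25205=0.29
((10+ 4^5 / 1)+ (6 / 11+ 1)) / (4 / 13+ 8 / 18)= 1332747 / 968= 1376.80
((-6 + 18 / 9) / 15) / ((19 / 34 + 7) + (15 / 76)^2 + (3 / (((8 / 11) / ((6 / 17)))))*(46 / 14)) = -2749376 / 127654125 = -0.02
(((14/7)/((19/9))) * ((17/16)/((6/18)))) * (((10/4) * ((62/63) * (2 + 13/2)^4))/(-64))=-660233505/1089536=-605.98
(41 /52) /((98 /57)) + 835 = 4257497 /5096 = 835.46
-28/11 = -2.55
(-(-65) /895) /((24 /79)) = 1027 /4296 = 0.24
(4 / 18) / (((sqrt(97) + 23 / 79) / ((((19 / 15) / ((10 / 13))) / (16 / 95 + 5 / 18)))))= -8527181 / 3461242680 + 29289013 * sqrt(97) / 3461242680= 0.08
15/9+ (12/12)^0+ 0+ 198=602/3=200.67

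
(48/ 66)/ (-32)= -1/ 44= -0.02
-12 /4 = -3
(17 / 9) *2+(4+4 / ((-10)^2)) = 1759 / 225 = 7.82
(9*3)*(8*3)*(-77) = -49896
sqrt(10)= 3.16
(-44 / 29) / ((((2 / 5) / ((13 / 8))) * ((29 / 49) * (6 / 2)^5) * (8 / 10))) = -175175 / 3269808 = -0.05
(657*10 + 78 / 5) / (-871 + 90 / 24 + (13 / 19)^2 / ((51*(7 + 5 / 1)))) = -7.59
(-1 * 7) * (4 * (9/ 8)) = -63/ 2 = -31.50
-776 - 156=-932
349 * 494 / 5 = 172406 / 5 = 34481.20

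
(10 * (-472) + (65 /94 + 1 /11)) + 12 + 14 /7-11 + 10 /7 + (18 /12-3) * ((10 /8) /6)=-273023239 /57904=-4715.10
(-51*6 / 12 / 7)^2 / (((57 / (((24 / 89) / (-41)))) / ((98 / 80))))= -2601 / 1386620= -0.00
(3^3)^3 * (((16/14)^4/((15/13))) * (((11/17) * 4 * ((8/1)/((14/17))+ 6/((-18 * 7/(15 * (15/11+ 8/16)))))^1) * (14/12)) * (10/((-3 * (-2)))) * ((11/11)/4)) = 12528442368/40817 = 306941.77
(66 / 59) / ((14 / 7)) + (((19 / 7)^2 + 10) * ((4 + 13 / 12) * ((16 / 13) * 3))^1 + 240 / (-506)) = 3100310341 / 9508499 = 326.06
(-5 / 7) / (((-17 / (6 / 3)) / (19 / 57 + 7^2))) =1480 / 357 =4.15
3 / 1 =3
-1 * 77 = -77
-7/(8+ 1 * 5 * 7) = -0.16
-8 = -8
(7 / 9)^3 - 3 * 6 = -12779 / 729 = -17.53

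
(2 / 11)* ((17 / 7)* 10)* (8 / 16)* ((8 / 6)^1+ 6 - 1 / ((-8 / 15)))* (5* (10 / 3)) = 469625 / 1386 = 338.83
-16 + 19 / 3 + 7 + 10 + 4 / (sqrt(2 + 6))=sqrt(2) + 22 / 3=8.75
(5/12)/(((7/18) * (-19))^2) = 135/17689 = 0.01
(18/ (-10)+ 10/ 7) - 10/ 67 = -1221/ 2345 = -0.52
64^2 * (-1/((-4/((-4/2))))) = -2048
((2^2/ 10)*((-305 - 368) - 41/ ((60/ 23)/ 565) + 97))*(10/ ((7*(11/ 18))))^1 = -680826/ 77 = -8841.90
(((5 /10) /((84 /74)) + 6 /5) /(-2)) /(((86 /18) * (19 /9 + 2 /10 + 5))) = -18603 /792232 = -0.02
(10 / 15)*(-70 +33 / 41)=-5674 / 123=-46.13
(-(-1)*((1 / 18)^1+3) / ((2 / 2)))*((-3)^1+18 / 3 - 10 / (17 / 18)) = -2365 / 102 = -23.19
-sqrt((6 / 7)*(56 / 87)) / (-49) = 4*sqrt(29) / 1421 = 0.02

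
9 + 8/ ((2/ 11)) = 53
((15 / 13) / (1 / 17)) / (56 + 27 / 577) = 147135 / 420407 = 0.35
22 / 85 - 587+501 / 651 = -10808246 / 18445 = -585.97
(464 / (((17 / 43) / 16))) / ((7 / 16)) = 5107712 / 119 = 42921.95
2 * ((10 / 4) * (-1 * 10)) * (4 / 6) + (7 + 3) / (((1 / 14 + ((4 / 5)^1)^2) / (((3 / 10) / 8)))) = -32675 / 996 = -32.81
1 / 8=0.12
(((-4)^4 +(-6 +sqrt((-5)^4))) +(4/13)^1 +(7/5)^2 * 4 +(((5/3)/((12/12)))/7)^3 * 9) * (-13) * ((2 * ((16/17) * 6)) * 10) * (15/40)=-4547150016/29155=-155964.67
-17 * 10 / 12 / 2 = -85 / 12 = -7.08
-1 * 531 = -531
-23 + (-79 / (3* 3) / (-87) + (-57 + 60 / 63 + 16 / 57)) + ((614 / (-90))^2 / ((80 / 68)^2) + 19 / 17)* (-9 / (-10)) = -8390766415573 / 177036300000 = -47.40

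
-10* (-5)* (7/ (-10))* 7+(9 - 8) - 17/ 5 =-1237/ 5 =-247.40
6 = 6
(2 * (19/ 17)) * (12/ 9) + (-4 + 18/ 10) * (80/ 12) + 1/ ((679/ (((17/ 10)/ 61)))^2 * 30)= -340819334117029/ 29164070537000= -11.69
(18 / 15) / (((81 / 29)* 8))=0.05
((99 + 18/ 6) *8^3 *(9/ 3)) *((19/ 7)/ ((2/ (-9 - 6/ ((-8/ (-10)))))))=-24558336/ 7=-3508333.71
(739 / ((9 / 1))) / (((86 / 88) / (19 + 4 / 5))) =357676 / 215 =1663.61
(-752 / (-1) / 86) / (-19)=-376 / 817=-0.46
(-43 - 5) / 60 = -4 / 5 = -0.80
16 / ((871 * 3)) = 16 / 2613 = 0.01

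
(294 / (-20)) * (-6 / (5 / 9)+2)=3234 / 25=129.36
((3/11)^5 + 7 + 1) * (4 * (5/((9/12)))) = 103092080/483153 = 213.37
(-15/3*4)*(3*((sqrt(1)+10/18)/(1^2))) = -280/3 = -93.33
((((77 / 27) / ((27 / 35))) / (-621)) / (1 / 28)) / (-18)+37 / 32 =151959457 / 130380192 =1.17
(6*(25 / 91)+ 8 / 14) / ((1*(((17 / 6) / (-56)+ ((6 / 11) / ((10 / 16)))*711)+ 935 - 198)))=533280 / 326115829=0.00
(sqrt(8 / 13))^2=8 / 13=0.62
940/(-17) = -940/17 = -55.29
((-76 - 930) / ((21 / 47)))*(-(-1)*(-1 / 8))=23641 / 84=281.44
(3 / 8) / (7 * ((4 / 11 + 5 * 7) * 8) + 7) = 11 / 58296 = 0.00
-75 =-75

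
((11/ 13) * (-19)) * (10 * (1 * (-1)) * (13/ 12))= 1045/ 6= 174.17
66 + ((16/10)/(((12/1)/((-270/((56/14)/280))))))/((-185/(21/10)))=17502/185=94.61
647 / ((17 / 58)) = 37526 / 17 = 2207.41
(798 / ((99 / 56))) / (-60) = -3724 / 495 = -7.52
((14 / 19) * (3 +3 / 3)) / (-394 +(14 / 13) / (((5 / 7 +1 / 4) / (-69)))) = -3276 / 523583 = -0.01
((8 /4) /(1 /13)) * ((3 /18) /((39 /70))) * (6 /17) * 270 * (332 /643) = 4183200 /10931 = 382.69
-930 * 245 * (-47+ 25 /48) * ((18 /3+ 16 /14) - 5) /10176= 60515875 /27136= 2230.10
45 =45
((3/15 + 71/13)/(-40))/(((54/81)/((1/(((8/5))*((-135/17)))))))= 0.02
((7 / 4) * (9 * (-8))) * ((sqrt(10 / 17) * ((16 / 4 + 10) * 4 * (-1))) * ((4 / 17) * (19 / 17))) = 536256 * sqrt(170) / 4913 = 1423.15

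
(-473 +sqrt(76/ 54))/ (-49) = 473/ 49 - sqrt(114)/ 441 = 9.63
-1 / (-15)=1 / 15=0.07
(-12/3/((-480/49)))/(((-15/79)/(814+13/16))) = -50466227/28800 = -1752.30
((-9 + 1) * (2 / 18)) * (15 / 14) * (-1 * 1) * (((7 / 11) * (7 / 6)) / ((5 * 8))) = 7 / 396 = 0.02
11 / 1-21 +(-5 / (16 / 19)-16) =-511 / 16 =-31.94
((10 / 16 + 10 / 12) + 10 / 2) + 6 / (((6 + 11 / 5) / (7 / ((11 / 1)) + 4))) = 106625 / 10824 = 9.85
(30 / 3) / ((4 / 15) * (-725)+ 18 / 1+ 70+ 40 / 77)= -1155 / 12106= -0.10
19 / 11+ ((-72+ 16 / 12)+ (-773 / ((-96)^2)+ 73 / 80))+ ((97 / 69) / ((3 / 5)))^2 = -151120830107 / 2413255680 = -62.62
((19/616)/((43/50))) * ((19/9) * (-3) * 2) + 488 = 9685583/19866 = 487.55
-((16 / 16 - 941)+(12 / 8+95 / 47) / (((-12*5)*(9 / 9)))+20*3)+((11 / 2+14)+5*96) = 7780711 / 5640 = 1379.56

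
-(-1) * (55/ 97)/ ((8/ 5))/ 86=275/ 66736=0.00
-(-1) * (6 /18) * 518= 518 /3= 172.67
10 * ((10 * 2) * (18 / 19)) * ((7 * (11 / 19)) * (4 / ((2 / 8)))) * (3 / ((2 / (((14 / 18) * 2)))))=10348800 / 361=28667.04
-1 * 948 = -948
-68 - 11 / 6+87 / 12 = -751 / 12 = -62.58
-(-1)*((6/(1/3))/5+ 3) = 33/5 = 6.60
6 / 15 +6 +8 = 72 / 5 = 14.40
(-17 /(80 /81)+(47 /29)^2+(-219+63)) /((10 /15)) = -34431051 /134560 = -255.88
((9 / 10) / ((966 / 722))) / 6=361 / 3220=0.11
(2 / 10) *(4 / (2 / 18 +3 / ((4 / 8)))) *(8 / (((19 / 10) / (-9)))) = -4.96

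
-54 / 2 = -27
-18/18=-1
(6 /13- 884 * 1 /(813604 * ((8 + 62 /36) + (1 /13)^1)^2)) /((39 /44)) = 8555404203608 /16430667710171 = 0.52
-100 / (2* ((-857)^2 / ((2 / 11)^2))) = -200 / 88868329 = -0.00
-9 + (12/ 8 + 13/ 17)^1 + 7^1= 9/ 34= 0.26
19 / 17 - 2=-15 / 17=-0.88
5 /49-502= -24593 /49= -501.90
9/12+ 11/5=59/20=2.95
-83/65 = -1.28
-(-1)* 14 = 14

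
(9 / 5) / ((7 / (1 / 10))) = 9 / 350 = 0.03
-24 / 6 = -4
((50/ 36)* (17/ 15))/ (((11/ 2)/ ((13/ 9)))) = 1105/ 2673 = 0.41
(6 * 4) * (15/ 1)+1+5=366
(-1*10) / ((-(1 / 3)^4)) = 810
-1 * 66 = -66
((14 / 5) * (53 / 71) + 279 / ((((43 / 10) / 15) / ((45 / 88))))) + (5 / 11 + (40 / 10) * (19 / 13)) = 4418864667 / 8731580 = 506.08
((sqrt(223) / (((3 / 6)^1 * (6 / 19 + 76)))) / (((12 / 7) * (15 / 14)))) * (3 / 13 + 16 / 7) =30457 * sqrt(223) / 848250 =0.54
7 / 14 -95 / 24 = -83 / 24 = -3.46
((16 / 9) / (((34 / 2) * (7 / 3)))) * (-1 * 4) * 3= -64 / 119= -0.54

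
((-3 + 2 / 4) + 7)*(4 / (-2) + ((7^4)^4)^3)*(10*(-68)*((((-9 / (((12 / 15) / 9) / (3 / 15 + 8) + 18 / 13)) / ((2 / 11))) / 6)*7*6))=93340539967644819651400630121689194493453687566435 / 3347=27887821920419725022826600000000000000000000000.00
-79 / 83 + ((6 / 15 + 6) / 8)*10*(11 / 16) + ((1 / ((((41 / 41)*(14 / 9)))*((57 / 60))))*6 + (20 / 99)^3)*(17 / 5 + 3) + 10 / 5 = 698064145433 / 21422261322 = 32.59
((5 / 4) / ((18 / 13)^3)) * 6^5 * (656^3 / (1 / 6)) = 6202140139520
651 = 651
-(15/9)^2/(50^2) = -1/900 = -0.00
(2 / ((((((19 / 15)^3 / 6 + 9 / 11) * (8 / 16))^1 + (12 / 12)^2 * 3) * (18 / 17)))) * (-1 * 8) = -6732000 / 1594199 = -4.22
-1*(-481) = 481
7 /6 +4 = 31 /6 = 5.17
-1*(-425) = 425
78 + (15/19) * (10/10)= 1497/19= 78.79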